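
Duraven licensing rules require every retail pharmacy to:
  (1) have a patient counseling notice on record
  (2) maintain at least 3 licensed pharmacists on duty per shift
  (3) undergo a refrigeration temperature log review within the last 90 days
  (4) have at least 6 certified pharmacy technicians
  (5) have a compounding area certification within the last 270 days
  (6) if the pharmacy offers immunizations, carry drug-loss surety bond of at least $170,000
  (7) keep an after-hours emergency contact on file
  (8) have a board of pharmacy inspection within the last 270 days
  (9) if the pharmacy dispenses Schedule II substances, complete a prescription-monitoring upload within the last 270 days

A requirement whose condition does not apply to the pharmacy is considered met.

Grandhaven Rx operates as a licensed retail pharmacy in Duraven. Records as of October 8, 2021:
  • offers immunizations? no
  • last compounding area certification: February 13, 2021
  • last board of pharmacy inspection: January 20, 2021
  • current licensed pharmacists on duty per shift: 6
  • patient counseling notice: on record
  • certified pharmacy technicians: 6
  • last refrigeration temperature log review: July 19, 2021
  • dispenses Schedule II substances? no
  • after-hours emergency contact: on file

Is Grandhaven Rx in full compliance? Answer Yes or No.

Yes

1. patient counseling notice present → met
2. licensed pharmacists on duty per shift 6 ≥ 3 → met
3. refrigeration temperature log review 81 days ago vs limit 90 → met
4. certified pharmacy technicians 6 ≥ 6 → met
5. compounding area certification 237 days ago vs limit 270 → met
6. condition 'offers immunizations' does not hold → requirement n/a → met
7. after-hours emergency contact present → met
8. board of pharmacy inspection 261 days ago vs limit 270 → met
9. condition 'dispenses Schedule II substances' does not hold → requirement n/a → met
All met.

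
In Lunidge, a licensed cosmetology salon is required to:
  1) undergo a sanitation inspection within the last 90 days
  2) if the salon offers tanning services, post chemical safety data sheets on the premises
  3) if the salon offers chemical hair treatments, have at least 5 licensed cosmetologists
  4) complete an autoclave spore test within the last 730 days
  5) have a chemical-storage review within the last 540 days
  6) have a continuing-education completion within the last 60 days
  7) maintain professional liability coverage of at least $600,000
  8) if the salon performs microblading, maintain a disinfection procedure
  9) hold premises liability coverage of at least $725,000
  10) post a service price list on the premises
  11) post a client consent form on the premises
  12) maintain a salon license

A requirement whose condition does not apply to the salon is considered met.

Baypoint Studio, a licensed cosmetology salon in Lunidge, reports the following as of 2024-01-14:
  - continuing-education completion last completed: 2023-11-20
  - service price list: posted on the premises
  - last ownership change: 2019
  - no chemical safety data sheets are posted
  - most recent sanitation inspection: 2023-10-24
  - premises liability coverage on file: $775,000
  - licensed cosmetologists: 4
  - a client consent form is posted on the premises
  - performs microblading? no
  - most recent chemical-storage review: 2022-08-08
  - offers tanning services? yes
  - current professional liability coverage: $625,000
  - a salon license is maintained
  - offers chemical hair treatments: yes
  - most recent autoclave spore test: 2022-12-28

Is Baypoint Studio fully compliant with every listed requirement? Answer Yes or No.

1. sanitation inspection 82 days ago vs limit 90 → met
2. condition 'offers tanning services' holds; chemical safety data sheets absent → not met
3. condition 'offers chemical hair treatments' holds; licensed cosmetologists 4 < 5 → not met
4. autoclave spore test 382 days ago vs limit 730 → met
5. chemical-storage review 524 days ago vs limit 540 → met
6. continuing-education completion 55 days ago vs limit 60 → met
7. professional liability coverage $625,000 ≥ $600,000 → met
8. condition 'performs microblading' does not hold → requirement n/a → met
9. premises liability coverage $775,000 ≥ $725,000 → met
10. service price list present → met
11. client consent form present → met
12. salon license present → met
Not met: 2, 3

No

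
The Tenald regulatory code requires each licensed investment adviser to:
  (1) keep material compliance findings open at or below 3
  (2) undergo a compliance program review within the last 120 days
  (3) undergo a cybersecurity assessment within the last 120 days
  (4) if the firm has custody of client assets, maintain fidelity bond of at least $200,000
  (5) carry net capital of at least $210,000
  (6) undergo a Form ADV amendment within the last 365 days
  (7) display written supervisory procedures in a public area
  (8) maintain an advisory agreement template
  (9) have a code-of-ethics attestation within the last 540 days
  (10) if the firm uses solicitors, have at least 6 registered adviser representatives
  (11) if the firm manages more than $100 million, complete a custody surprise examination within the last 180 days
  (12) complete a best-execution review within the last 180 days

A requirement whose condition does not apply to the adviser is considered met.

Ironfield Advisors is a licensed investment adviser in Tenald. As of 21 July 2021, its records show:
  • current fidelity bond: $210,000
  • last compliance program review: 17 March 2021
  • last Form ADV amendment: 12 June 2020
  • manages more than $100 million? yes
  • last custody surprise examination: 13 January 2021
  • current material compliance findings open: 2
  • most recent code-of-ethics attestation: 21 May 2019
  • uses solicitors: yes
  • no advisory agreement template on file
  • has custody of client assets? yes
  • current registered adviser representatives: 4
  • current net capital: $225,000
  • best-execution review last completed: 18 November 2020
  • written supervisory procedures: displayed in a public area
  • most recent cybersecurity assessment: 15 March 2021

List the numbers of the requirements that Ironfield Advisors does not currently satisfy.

2, 3, 6, 8, 9, 10, 11, 12

1. material compliance findings open 2 ≤ 3 → met
2. compliance program review 126 days ago vs limit 120 → not met
3. cybersecurity assessment 128 days ago vs limit 120 → not met
4. condition 'has custody of client assets' holds; fidelity bond $210,000 ≥ $200,000 → met
5. net capital $225,000 ≥ $210,000 → met
6. Form ADV amendment 404 days ago vs limit 365 → not met
7. written supervisory procedures present → met
8. advisory agreement template absent → not met
9. code-of-ethics attestation 792 days ago vs limit 540 → not met
10. condition 'uses solicitors' holds; registered adviser representatives 4 < 6 → not met
11. condition 'manages more than $100 million' holds; custody surprise examination 189 days ago vs limit 180 → not met
12. best-execution review 245 days ago vs limit 180 → not met
Not met: 2, 3, 6, 8, 9, 10, 11, 12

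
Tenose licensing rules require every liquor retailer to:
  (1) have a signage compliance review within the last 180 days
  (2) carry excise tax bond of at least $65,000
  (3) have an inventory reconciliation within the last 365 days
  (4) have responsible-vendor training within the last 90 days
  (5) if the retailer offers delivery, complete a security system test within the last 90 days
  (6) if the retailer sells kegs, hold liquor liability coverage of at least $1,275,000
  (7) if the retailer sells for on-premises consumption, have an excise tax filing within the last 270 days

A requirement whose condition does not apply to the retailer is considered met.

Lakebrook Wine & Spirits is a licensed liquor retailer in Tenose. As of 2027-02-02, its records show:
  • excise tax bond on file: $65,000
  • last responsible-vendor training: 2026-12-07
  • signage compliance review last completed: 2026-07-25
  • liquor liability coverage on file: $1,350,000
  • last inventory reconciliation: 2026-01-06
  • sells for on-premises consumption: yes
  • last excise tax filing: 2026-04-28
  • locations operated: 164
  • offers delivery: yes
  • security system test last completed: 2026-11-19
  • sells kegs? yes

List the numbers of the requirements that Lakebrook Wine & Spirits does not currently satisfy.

1, 3, 7

1. signage compliance review 192 days ago vs limit 180 → not met
2. excise tax bond $65,000 ≥ $65,000 → met
3. inventory reconciliation 392 days ago vs limit 365 → not met
4. responsible-vendor training 57 days ago vs limit 90 → met
5. condition 'offers delivery' holds; security system test 75 days ago vs limit 90 → met
6. condition 'sells kegs' holds; liquor liability coverage $1,350,000 ≥ $1,275,000 → met
7. condition 'sells for on-premises consumption' holds; excise tax filing 280 days ago vs limit 270 → not met
Not met: 1, 3, 7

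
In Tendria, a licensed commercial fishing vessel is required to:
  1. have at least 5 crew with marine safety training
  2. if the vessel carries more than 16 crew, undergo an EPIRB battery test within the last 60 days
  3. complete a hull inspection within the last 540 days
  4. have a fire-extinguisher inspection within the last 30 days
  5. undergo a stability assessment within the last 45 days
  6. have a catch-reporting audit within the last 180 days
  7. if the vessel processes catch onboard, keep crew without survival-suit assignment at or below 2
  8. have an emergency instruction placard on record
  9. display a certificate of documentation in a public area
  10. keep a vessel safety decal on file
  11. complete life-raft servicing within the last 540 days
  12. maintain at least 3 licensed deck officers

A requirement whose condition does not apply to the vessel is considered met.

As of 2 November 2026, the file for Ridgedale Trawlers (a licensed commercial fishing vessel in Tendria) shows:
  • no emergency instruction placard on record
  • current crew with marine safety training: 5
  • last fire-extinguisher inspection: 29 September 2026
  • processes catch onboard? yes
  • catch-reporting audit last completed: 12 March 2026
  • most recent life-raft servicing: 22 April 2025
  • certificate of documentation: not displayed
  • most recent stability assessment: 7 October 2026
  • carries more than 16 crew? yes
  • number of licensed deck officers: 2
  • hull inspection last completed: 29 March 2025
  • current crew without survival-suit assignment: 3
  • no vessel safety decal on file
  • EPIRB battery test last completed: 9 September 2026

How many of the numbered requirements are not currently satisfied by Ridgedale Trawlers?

1. crew with marine safety training 5 ≥ 5 → met
2. condition 'carries more than 16 crew' holds; EPIRB battery test 54 days ago vs limit 60 → met
3. hull inspection 583 days ago vs limit 540 → not met
4. fire-extinguisher inspection 34 days ago vs limit 30 → not met
5. stability assessment 26 days ago vs limit 45 → met
6. catch-reporting audit 235 days ago vs limit 180 → not met
7. condition 'processes catch onboard' holds; crew without survival-suit assignment 3 > 2 → not met
8. emergency instruction placard absent → not met
9. certificate of documentation absent → not met
10. vessel safety decal absent → not met
11. life-raft servicing 559 days ago vs limit 540 → not met
12. licensed deck officers 2 < 3 → not met
Not met: 9 of 12

9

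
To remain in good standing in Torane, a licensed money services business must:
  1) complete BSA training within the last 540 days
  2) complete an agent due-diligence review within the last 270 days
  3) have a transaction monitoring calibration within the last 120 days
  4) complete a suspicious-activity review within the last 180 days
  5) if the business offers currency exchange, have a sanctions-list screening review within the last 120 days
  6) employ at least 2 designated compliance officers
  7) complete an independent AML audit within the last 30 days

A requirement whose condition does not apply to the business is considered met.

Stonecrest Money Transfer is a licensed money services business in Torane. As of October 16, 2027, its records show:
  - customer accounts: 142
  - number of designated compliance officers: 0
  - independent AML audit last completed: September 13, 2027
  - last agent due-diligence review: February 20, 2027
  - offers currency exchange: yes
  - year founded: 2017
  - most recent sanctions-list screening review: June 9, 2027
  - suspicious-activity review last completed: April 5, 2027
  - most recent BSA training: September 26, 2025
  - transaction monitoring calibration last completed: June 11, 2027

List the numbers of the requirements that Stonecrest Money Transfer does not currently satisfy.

1, 3, 4, 5, 6, 7

1. BSA training 750 days ago vs limit 540 → not met
2. agent due-diligence review 238 days ago vs limit 270 → met
3. transaction monitoring calibration 127 days ago vs limit 120 → not met
4. suspicious-activity review 194 days ago vs limit 180 → not met
5. condition 'offers currency exchange' holds; sanctions-list screening review 129 days ago vs limit 120 → not met
6. designated compliance officers 0 < 2 → not met
7. independent AML audit 33 days ago vs limit 30 → not met
Not met: 1, 3, 4, 5, 6, 7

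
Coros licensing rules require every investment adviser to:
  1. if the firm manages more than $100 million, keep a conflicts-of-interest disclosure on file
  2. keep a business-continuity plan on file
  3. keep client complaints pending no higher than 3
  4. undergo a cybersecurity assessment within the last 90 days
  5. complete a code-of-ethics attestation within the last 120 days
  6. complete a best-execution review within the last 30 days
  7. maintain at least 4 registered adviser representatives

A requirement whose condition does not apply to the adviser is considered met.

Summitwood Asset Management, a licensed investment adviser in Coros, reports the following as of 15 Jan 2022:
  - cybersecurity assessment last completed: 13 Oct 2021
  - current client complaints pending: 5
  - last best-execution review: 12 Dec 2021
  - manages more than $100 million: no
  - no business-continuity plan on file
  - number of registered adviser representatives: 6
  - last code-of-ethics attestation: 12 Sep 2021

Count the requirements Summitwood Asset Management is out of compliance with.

1. condition 'manages more than $100 million' does not hold → requirement n/a → met
2. business-continuity plan absent → not met
3. client complaints pending 5 > 3 → not met
4. cybersecurity assessment 94 days ago vs limit 90 → not met
5. code-of-ethics attestation 125 days ago vs limit 120 → not met
6. best-execution review 34 days ago vs limit 30 → not met
7. registered adviser representatives 6 ≥ 4 → met
Not met: 5 of 7

5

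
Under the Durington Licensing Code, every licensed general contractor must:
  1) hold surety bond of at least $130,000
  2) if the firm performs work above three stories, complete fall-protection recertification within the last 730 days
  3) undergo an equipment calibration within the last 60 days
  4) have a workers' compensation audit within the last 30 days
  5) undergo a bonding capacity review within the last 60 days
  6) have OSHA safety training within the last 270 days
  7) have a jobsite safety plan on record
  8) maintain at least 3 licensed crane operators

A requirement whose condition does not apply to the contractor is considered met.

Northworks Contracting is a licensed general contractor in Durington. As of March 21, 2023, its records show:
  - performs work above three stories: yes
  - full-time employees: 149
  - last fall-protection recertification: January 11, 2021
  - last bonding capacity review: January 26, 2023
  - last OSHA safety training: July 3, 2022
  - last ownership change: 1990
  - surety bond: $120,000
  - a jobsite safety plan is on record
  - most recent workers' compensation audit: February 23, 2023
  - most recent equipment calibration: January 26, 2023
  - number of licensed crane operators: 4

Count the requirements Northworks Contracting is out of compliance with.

1. surety bond $120,000 < $130,000 → not met
2. condition 'performs work above three stories' holds; fall-protection recertification 799 days ago vs limit 730 → not met
3. equipment calibration 54 days ago vs limit 60 → met
4. workers' compensation audit 26 days ago vs limit 30 → met
5. bonding capacity review 54 days ago vs limit 60 → met
6. OSHA safety training 261 days ago vs limit 270 → met
7. jobsite safety plan present → met
8. licensed crane operators 4 ≥ 3 → met
Not met: 2 of 8

2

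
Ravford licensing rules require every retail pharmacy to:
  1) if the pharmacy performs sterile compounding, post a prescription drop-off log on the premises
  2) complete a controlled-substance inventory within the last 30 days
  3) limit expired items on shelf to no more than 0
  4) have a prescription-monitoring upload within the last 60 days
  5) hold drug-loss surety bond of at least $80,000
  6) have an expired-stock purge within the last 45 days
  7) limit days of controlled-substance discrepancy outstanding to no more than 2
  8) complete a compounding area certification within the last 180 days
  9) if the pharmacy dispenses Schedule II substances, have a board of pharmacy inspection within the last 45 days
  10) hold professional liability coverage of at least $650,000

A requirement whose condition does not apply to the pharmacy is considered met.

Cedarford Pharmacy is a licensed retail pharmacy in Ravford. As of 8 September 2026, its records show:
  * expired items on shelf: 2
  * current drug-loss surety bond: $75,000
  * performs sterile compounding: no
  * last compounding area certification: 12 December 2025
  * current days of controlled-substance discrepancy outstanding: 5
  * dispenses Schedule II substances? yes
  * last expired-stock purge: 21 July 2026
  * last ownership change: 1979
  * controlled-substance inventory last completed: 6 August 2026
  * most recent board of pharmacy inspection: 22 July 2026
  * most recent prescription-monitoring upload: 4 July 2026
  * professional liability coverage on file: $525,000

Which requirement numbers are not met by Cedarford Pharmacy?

2, 3, 4, 5, 6, 7, 8, 9, 10

1. condition 'performs sterile compounding' does not hold → requirement n/a → met
2. controlled-substance inventory 33 days ago vs limit 30 → not met
3. expired items on shelf 2 > 0 → not met
4. prescription-monitoring upload 66 days ago vs limit 60 → not met
5. drug-loss surety bond $75,000 < $80,000 → not met
6. expired-stock purge 49 days ago vs limit 45 → not met
7. days of controlled-substance discrepancy outstanding 5 > 2 → not met
8. compounding area certification 270 days ago vs limit 180 → not met
9. condition 'dispenses Schedule II substances' holds; board of pharmacy inspection 48 days ago vs limit 45 → not met
10. professional liability coverage $525,000 < $650,000 → not met
Not met: 2, 3, 4, 5, 6, 7, 8, 9, 10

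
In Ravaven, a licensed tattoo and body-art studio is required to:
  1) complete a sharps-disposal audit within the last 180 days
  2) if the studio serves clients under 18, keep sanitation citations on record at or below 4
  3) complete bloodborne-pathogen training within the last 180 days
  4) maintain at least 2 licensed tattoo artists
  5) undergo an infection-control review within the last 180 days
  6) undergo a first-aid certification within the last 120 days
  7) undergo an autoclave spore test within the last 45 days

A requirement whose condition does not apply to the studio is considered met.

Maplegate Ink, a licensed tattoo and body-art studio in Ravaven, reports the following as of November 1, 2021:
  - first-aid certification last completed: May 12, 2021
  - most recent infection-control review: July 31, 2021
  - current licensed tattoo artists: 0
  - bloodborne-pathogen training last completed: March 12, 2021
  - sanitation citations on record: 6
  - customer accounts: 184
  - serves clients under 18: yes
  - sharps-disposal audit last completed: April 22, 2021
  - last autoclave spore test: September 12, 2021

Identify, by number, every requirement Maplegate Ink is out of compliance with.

1, 2, 3, 4, 6, 7

1. sharps-disposal audit 193 days ago vs limit 180 → not met
2. condition 'serves clients under 18' holds; sanitation citations on record 6 > 4 → not met
3. bloodborne-pathogen training 234 days ago vs limit 180 → not met
4. licensed tattoo artists 0 < 2 → not met
5. infection-control review 93 days ago vs limit 180 → met
6. first-aid certification 173 days ago vs limit 120 → not met
7. autoclave spore test 50 days ago vs limit 45 → not met
Not met: 1, 2, 3, 4, 6, 7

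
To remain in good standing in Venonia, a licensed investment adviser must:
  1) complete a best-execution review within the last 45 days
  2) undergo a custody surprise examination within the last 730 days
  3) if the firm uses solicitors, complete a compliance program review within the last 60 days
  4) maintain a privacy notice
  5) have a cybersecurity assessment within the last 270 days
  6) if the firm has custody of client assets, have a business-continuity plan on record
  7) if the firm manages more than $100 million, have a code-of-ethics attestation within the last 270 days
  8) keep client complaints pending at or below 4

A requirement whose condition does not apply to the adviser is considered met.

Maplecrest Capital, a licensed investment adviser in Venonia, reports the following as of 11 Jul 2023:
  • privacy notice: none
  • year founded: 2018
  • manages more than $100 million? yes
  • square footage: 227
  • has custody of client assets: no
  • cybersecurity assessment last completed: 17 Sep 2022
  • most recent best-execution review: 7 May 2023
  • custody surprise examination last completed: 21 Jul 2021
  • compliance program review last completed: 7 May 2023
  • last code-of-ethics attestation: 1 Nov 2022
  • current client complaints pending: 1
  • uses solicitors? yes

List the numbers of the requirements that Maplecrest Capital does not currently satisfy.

1. best-execution review 65 days ago vs limit 45 → not met
2. custody surprise examination 720 days ago vs limit 730 → met
3. condition 'uses solicitors' holds; compliance program review 65 days ago vs limit 60 → not met
4. privacy notice absent → not met
5. cybersecurity assessment 297 days ago vs limit 270 → not met
6. condition 'has custody of client assets' does not hold → requirement n/a → met
7. condition 'manages more than $100 million' holds; code-of-ethics attestation 252 days ago vs limit 270 → met
8. client complaints pending 1 ≤ 4 → met
Not met: 1, 3, 4, 5

1, 3, 4, 5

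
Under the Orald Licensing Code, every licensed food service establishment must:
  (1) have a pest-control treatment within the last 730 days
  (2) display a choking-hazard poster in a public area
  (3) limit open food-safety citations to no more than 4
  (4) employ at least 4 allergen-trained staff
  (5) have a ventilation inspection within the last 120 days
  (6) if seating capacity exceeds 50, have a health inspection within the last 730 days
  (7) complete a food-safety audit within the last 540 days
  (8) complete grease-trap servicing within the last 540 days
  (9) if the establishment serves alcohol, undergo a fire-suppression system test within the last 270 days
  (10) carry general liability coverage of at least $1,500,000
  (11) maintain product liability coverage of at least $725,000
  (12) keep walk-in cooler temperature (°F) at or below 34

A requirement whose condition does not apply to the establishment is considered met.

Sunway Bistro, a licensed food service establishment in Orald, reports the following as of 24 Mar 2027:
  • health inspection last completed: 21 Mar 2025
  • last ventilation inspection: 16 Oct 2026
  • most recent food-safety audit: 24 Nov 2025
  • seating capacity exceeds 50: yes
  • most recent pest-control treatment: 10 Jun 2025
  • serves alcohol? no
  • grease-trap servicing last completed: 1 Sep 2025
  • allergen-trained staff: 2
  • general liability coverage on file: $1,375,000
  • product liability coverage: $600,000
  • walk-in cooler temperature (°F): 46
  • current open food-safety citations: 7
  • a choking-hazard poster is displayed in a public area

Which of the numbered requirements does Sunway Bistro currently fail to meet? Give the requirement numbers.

3, 4, 5, 6, 8, 10, 11, 12

1. pest-control treatment 652 days ago vs limit 730 → met
2. choking-hazard poster present → met
3. open food-safety citations 7 > 4 → not met
4. allergen-trained staff 2 < 4 → not met
5. ventilation inspection 159 days ago vs limit 120 → not met
6. condition 'seating capacity exceeds 50' holds; health inspection 733 days ago vs limit 730 → not met
7. food-safety audit 485 days ago vs limit 540 → met
8. grease-trap servicing 569 days ago vs limit 540 → not met
9. condition 'serves alcohol' does not hold → requirement n/a → met
10. general liability coverage $1,375,000 < $1,500,000 → not met
11. product liability coverage $600,000 < $725,000 → not met
12. walk-in cooler temperature (°F) 46 > 34 → not met
Not met: 3, 4, 5, 6, 8, 10, 11, 12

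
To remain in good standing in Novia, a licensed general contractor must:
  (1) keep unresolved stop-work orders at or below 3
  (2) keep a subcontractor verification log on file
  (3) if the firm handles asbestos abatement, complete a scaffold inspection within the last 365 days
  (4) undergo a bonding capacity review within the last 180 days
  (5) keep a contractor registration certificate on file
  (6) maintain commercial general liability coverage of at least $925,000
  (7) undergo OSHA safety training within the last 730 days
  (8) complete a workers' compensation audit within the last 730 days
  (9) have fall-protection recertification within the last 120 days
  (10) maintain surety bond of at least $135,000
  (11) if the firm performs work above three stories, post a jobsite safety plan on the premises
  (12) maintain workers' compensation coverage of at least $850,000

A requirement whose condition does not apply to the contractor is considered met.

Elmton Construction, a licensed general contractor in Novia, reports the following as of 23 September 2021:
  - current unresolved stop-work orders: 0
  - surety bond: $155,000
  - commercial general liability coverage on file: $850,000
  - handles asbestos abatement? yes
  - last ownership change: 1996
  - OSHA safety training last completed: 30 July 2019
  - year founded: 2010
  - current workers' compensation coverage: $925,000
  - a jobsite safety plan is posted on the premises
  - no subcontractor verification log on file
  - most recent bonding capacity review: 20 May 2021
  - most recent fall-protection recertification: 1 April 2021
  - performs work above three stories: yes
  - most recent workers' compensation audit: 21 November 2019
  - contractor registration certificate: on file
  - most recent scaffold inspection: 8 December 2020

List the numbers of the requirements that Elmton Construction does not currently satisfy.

1. unresolved stop-work orders 0 ≤ 3 → met
2. subcontractor verification log absent → not met
3. condition 'handles asbestos abatement' holds; scaffold inspection 289 days ago vs limit 365 → met
4. bonding capacity review 126 days ago vs limit 180 → met
5. contractor registration certificate present → met
6. commercial general liability coverage $850,000 < $925,000 → not met
7. OSHA safety training 786 days ago vs limit 730 → not met
8. workers' compensation audit 672 days ago vs limit 730 → met
9. fall-protection recertification 175 days ago vs limit 120 → not met
10. surety bond $155,000 ≥ $135,000 → met
11. condition 'performs work above three stories' holds; jobsite safety plan present → met
12. workers' compensation coverage $925,000 ≥ $850,000 → met
Not met: 2, 6, 7, 9

2, 6, 7, 9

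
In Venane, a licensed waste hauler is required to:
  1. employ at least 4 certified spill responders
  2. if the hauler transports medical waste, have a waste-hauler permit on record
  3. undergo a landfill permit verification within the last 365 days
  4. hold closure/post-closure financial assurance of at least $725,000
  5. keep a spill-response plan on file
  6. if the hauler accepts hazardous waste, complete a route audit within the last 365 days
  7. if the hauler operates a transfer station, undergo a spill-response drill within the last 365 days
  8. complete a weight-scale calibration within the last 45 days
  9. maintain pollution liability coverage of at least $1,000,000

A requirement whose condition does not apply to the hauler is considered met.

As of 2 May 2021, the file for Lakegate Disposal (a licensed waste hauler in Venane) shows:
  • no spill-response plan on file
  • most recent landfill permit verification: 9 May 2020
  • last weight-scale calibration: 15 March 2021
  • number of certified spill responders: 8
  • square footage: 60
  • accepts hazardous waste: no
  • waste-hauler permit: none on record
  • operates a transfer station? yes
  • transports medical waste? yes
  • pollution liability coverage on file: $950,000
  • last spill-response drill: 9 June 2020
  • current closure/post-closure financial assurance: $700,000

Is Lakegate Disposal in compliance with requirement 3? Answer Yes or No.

Yes

3. landfill permit verification 358 days ago vs limit 365 → met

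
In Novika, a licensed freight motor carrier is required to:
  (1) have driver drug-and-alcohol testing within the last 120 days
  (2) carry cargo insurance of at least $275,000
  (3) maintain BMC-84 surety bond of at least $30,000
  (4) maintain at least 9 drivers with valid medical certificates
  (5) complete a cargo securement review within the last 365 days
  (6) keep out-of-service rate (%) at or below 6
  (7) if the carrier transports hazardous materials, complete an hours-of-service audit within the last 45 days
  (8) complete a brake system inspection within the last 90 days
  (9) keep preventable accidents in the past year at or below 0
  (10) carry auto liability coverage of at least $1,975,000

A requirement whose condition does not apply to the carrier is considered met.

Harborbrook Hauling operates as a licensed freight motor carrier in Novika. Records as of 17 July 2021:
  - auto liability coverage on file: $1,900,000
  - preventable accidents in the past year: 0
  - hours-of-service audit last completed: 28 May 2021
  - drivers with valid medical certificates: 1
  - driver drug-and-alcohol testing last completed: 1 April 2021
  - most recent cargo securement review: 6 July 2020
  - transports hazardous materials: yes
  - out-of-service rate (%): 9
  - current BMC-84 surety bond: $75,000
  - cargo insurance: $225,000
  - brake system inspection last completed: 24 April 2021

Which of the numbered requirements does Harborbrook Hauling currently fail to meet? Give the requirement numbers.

2, 4, 5, 6, 7, 10

1. driver drug-and-alcohol testing 107 days ago vs limit 120 → met
2. cargo insurance $225,000 < $275,000 → not met
3. BMC-84 surety bond $75,000 ≥ $30,000 → met
4. drivers with valid medical certificates 1 < 9 → not met
5. cargo securement review 376 days ago vs limit 365 → not met
6. out-of-service rate (%) 9 > 6 → not met
7. condition 'transports hazardous materials' holds; hours-of-service audit 50 days ago vs limit 45 → not met
8. brake system inspection 84 days ago vs limit 90 → met
9. preventable accidents in the past year 0 ≤ 0 → met
10. auto liability coverage $1,900,000 < $1,975,000 → not met
Not met: 2, 4, 5, 6, 7, 10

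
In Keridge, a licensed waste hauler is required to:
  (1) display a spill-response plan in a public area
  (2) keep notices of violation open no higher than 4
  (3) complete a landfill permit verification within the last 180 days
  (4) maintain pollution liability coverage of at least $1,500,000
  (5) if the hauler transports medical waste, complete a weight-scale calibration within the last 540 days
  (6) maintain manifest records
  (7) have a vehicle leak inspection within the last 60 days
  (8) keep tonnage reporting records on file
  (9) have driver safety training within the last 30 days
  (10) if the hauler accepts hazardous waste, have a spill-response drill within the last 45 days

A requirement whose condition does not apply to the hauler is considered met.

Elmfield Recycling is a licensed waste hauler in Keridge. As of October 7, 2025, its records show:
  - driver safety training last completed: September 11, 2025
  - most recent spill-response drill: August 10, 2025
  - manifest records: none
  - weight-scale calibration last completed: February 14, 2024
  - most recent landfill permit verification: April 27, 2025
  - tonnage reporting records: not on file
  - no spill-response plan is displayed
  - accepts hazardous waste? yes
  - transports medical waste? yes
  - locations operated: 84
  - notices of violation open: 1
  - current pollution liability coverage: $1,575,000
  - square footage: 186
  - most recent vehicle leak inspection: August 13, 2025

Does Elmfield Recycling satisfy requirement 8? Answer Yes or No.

8. tonnage reporting records absent → not met

No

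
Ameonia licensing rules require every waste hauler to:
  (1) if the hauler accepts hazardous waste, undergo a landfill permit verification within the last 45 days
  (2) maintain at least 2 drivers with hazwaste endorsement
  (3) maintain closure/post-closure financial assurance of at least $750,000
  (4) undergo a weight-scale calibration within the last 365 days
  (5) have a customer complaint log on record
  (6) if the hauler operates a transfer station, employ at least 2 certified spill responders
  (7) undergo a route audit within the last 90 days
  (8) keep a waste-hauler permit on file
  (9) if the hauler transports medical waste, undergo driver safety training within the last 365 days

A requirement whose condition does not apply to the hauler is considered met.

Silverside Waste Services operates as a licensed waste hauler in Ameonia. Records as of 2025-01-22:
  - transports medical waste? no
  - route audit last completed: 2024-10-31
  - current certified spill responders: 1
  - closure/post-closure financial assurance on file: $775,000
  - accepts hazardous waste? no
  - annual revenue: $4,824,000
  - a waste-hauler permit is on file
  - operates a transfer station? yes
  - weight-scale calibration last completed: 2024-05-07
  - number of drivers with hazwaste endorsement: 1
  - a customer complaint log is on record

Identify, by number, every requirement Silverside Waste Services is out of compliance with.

2, 6

1. condition 'accepts hazardous waste' does not hold → requirement n/a → met
2. drivers with hazwaste endorsement 1 < 2 → not met
3. closure/post-closure financial assurance $775,000 ≥ $750,000 → met
4. weight-scale calibration 260 days ago vs limit 365 → met
5. customer complaint log present → met
6. condition 'operates a transfer station' holds; certified spill responders 1 < 2 → not met
7. route audit 83 days ago vs limit 90 → met
8. waste-hauler permit present → met
9. condition 'transports medical waste' does not hold → requirement n/a → met
Not met: 2, 6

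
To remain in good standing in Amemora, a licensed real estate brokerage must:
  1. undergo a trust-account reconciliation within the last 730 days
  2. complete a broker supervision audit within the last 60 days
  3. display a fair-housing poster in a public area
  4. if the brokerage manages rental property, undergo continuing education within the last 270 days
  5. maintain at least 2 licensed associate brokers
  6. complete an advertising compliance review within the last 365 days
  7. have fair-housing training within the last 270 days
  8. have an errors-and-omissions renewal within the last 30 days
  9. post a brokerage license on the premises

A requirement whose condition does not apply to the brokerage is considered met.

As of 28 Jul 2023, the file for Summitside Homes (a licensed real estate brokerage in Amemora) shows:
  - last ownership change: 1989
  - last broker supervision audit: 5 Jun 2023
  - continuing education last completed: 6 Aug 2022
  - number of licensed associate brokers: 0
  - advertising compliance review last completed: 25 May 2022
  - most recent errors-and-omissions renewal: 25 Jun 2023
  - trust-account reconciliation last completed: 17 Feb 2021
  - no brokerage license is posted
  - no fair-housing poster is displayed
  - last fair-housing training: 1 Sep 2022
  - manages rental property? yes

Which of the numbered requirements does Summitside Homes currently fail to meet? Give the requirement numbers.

1. trust-account reconciliation 891 days ago vs limit 730 → not met
2. broker supervision audit 53 days ago vs limit 60 → met
3. fair-housing poster absent → not met
4. condition 'manages rental property' holds; continuing education 356 days ago vs limit 270 → not met
5. licensed associate brokers 0 < 2 → not met
6. advertising compliance review 429 days ago vs limit 365 → not met
7. fair-housing training 330 days ago vs limit 270 → not met
8. errors-and-omissions renewal 33 days ago vs limit 30 → not met
9. brokerage license absent → not met
Not met: 1, 3, 4, 5, 6, 7, 8, 9

1, 3, 4, 5, 6, 7, 8, 9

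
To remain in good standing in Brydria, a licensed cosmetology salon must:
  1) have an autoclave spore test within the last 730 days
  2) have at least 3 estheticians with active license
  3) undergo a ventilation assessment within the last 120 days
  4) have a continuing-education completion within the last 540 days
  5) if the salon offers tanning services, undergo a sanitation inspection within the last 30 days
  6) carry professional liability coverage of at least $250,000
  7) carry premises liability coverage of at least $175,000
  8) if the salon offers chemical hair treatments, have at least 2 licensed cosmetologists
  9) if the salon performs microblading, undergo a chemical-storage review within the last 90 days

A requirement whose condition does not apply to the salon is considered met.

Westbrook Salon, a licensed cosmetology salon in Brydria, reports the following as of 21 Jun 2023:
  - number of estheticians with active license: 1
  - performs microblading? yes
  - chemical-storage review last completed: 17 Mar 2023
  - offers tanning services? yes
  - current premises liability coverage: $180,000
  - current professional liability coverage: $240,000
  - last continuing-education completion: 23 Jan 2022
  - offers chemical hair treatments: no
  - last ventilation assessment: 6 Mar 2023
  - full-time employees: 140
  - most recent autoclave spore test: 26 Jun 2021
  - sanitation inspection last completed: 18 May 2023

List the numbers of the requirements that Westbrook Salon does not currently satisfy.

1. autoclave spore test 725 days ago vs limit 730 → met
2. estheticians with active license 1 < 3 → not met
3. ventilation assessment 107 days ago vs limit 120 → met
4. continuing-education completion 514 days ago vs limit 540 → met
5. condition 'offers tanning services' holds; sanitation inspection 34 days ago vs limit 30 → not met
6. professional liability coverage $240,000 < $250,000 → not met
7. premises liability coverage $180,000 ≥ $175,000 → met
8. condition 'offers chemical hair treatments' does not hold → requirement n/a → met
9. condition 'performs microblading' holds; chemical-storage review 96 days ago vs limit 90 → not met
Not met: 2, 5, 6, 9

2, 5, 6, 9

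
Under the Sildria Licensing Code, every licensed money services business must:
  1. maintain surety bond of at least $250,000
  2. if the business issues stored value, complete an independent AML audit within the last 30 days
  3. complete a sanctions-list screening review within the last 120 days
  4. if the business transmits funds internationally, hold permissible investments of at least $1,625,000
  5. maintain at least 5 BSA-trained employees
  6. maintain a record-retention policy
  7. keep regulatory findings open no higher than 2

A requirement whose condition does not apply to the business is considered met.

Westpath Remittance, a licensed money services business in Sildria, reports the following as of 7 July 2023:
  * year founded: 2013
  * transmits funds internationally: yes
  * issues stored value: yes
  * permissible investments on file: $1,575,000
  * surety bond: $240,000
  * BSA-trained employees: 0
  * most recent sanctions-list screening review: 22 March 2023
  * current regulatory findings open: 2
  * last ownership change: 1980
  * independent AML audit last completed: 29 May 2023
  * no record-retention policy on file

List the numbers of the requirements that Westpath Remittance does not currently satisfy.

1. surety bond $240,000 < $250,000 → not met
2. condition 'issues stored value' holds; independent AML audit 39 days ago vs limit 30 → not met
3. sanctions-list screening review 107 days ago vs limit 120 → met
4. condition 'transmits funds internationally' holds; permissible investments $1,575,000 < $1,625,000 → not met
5. BSA-trained employees 0 < 5 → not met
6. record-retention policy absent → not met
7. regulatory findings open 2 ≤ 2 → met
Not met: 1, 2, 4, 5, 6

1, 2, 4, 5, 6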